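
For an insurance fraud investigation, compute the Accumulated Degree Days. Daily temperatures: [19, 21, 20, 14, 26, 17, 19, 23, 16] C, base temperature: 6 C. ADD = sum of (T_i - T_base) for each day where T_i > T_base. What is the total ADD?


Computing ADD day by day:
Day 1: max(0, 19 - 6) = 13
Day 2: max(0, 21 - 6) = 15
Day 3: max(0, 20 - 6) = 14
Day 4: max(0, 14 - 6) = 8
Day 5: max(0, 26 - 6) = 20
Day 6: max(0, 17 - 6) = 11
Day 7: max(0, 19 - 6) = 13
Day 8: max(0, 23 - 6) = 17
Day 9: max(0, 16 - 6) = 10
Total ADD = 121

121


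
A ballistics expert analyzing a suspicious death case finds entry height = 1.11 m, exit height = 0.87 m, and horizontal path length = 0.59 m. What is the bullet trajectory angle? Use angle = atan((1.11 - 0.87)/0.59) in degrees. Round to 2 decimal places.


Bullet trajectory angle:
Height difference = 1.11 - 0.87 = 0.24 m
angle = atan(0.24 / 0.59)
angle = atan(0.40678)
angle = 22.14 degrees

22.14


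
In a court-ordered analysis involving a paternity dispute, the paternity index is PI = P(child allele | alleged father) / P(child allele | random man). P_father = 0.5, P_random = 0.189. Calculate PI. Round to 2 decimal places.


Paternity Index calculation:
PI = P(allele|father) / P(allele|random)
PI = 0.5 / 0.189
PI = 2.65

2.65


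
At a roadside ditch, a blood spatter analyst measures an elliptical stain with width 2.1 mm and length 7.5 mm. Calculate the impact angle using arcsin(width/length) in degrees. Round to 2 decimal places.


Blood spatter impact angle calculation:
width / length = 2.1 / 7.5 = 0.28
angle = arcsin(0.28)
angle = 16.26 degrees

16.26


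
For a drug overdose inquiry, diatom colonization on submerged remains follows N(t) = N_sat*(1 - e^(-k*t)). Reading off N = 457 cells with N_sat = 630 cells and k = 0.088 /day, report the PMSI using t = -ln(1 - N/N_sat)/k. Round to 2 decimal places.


PMSI from diatom colonization curve:
N / N_sat = 457 / 630 = 0.725397
1 - N/N_sat = 0.274603
ln(1 - N/N_sat) = -1.292429
t = -ln(1 - N/N_sat) / k = -(-1.292429) / 0.088 = 14.69 days

14.69


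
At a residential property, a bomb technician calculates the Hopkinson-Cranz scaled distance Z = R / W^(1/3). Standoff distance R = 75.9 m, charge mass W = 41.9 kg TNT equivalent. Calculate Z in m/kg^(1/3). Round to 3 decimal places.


Scaled distance calculation:
W^(1/3) = 41.9^(1/3) = 3.473266
Z = R / W^(1/3) = 75.9 / 3.473266
Z = 21.853 m/kg^(1/3)

21.853


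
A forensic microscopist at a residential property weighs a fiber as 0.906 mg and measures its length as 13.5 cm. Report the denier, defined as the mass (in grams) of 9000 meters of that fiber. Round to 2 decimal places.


Denier calculation:
Mass in grams = 0.906 mg / 1000 = 0.000906 g
Length in meters = 13.5 cm / 100 = 0.135 m
Linear density = mass / length = 0.000906 / 0.135 = 0.00671111 g/m
Denier = (g/m) * 9000 = 0.00671111 * 9000 = 60.40

60.40


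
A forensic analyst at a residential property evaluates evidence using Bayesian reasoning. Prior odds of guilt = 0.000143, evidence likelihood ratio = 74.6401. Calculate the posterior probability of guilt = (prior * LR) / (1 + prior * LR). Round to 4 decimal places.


Bayesian evidence evaluation:
Posterior odds = prior_odds * LR = 0.000143 * 74.6401 = 0.01067353
Posterior probability = posterior_odds / (1 + posterior_odds)
= 0.01067353 / (1 + 0.01067353)
= 0.01067353 / 1.01067353
= 0.0106

0.0106


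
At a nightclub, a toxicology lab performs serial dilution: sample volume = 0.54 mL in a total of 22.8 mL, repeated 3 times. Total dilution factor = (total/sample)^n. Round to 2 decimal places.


Dilution factor calculation:
Single dilution = V_total / V_sample = 22.8 / 0.54 ≈ 42.222222
Number of dilutions = 3
Total DF = (22.8 / 0.54)^3 (full precision, rounded at the end) = 75270.23

75270.23


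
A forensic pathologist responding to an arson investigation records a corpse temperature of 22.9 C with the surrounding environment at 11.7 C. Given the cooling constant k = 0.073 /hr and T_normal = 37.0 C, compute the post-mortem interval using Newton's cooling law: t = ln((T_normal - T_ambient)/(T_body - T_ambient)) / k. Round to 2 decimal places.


Using Newton's law of cooling:
t = ln((T_normal - T_ambient) / (T_body - T_ambient)) / k
T_normal - T_ambient = 25.3
T_body - T_ambient = 11.2
Ratio = 2.258929
ln(ratio) = 0.814891
t = 0.814891 / 0.073 = 11.16 hours

11.16


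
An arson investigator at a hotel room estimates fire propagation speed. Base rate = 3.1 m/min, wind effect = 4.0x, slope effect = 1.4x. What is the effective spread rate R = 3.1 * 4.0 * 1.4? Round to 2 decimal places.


Fire spread rate calculation:
R = R0 * wind_factor * slope_factor
= 3.1 * 4.0 * 1.4
= 12.4 * 1.4
= 17.36 m/min

17.36


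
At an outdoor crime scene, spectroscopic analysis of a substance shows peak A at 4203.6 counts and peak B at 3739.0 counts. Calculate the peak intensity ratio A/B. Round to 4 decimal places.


Spectral peak ratio:
Peak A = 4203.6 counts
Peak B = 3739.0 counts
Ratio = 4203.6 / 3739.0 = 1.1243

1.1243


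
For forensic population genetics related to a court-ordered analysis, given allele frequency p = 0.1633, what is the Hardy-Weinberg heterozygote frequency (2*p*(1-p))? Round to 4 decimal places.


Hardy-Weinberg heterozygote frequency:
q = 1 - p = 1 - 0.1633 = 0.8367
2pq = 2 * 0.1633 * 0.8367 = 0.2733

0.2733


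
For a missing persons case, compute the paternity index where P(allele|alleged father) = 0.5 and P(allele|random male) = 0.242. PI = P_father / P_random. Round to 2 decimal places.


Paternity Index calculation:
PI = P(allele|father) / P(allele|random)
PI = 0.5 / 0.242
PI = 2.07

2.07


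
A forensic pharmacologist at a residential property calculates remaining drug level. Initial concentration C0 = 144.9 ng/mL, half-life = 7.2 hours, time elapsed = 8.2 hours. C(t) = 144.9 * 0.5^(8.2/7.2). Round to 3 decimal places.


Drug concentration decay:
Number of half-lives = t / t_half = 8.2 / 7.2 = 1.138889
Decay factor = 0.5^1.138889 = 0.45410915
C(t) = 144.9 * 0.45410915 = 65.800 ng/mL

65.800


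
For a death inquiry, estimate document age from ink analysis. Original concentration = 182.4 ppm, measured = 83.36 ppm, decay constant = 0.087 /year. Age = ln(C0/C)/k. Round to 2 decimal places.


Document age estimation:
C0/C = 182.4 / 83.36 = 2.1881
ln(C0/C) = 0.783034
t = 0.783034 / 0.087 = 9.00 years

9.00


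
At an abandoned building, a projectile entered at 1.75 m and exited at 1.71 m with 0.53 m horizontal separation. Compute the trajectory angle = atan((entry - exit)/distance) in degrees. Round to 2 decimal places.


Bullet trajectory angle:
Height difference = 1.75 - 1.71 = 0.04 m
angle = atan(0.04 / 0.53)
angle = atan(0.075472)
angle = 4.32 degrees

4.32


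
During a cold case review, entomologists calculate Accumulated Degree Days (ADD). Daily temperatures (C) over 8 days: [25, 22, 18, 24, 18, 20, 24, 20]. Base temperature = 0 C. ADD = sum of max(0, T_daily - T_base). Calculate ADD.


Computing ADD day by day:
Day 1: max(0, 25 - 0) = 25
Day 2: max(0, 22 - 0) = 22
Day 3: max(0, 18 - 0) = 18
Day 4: max(0, 24 - 0) = 24
Day 5: max(0, 18 - 0) = 18
Day 6: max(0, 20 - 0) = 20
Day 7: max(0, 24 - 0) = 24
Day 8: max(0, 20 - 0) = 20
Total ADD = 171

171


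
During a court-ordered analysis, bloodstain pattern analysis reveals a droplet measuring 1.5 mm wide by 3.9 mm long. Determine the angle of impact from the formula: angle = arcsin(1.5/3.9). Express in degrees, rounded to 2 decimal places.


Blood spatter impact angle calculation:
width / length = 1.5 / 3.9 = 0.384615
angle = arcsin(0.384615)
angle = 22.62 degrees

22.62


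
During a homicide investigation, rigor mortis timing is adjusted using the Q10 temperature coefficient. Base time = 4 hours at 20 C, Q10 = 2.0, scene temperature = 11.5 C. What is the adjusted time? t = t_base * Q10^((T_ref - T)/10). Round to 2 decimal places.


Rigor mortis time adjustment:
Exponent = (T_ref - T_actual) / 10 = (20 - 11.5) / 10 = 0.85
Q10 factor = 2.0^0.85 = 1.8025
t_adjusted = 4 * 1.8025 = 7.21 hours

7.21


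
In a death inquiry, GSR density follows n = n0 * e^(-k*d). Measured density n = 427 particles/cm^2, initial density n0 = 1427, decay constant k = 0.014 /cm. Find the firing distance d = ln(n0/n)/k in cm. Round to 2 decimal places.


GSR distance calculation:
n0/n = 1427 / 427 = 3.34192
ln(n0/n) = 1.206545
d = 1.206545 / 0.014 = 86.18 cm

86.18


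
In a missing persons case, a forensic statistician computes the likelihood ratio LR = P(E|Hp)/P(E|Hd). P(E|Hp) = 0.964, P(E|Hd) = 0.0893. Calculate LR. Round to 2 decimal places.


Likelihood ratio calculation:
LR = P(E|Hp) / P(E|Hd)
LR = 0.964 / 0.0893
LR = 10.80

10.80


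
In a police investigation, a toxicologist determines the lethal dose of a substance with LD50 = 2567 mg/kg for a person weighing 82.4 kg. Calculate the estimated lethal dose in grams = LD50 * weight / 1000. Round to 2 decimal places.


Lethal dose calculation:
Lethal dose = LD50 * body_weight / 1000
= 2567 * 82.4 / 1000
= 211520.8 / 1000
= 211.52 g

211.52


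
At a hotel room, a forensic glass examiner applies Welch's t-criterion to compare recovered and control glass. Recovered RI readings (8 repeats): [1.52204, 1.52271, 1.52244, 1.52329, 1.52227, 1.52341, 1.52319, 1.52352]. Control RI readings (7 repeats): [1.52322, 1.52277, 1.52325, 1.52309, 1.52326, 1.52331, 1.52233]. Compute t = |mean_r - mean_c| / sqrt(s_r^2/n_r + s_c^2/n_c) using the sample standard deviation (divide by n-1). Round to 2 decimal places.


Welch's t-criterion for glass RI comparison:
Recovered mean = sum / n_r = 12.18287 / 8 = 1.5228587
Control mean = sum / n_c = 10.66123 / 7 = 1.5230329
Recovered sample variance s_r^2 = 3.21612e-07
Control sample variance s_c^2 = 1.2949e-07
Welch SE (unpooled) = sqrt(s_r^2/n_r + s_c^2/n_c) = sqrt(4.02016e-08 + 1.84986e-08) = sqrt(5.87002e-08) = 0.000242281
|mean_r - mean_c| = 0.000174107
t = 0.000174107 / 0.000242281 = 0.72

0.72


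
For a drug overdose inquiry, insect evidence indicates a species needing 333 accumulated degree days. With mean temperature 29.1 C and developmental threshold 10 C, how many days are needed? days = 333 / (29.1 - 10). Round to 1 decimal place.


Insect development time:
Effective temperature = avg_temp - T_base = 29.1 - 10 = 19.1 C
Days = ADD / effective_temp = 333 / 19.1 = 17.4 days

17.4


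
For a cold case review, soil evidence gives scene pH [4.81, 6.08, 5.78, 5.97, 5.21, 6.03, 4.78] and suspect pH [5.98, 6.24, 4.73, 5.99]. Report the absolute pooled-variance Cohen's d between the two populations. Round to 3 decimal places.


Pooled-variance Cohen's d for soil pH comparison:
Scene mean = 38.66 / 7 = 5.522857
Suspect mean = 22.94 / 4 = 5.735
Scene sample variance s_s^2 = 0.331924
Suspect sample variance s_c^2 = 0.463367
Pooled variance = ((n_s-1)*s_s^2 + (n_c-1)*s_c^2) / (n_s + n_c - 2) = 0.375738
Pooled SD = sqrt(0.375738) = 0.612975
Mean difference = -0.212143
|d| = |-0.212143| / 0.612975 = 0.346

0.346


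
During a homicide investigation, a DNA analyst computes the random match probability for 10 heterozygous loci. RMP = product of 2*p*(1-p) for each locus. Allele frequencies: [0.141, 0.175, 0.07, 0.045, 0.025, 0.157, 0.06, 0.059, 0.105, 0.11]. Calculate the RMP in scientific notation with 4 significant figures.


Computing RMP for 10 loci:
Locus 1: 2 * 0.141 * 0.859 = 0.242238
Locus 2: 2 * 0.175 * 0.825 = 0.28875
Locus 3: 2 * 0.07 * 0.93 = 0.1302
Locus 4: 2 * 0.045 * 0.955 = 0.08595
Locus 5: 2 * 0.025 * 0.975 = 0.04875
Locus 6: 2 * 0.157 * 0.843 = 0.264702
Locus 7: 2 * 0.06 * 0.94 = 0.1128
Locus 8: 2 * 0.059 * 0.941 = 0.111038
Locus 9: 2 * 0.105 * 0.895 = 0.18795
Locus 10: 2 * 0.11 * 0.89 = 0.1958
RMP = 4.656e-09

4.656e-09


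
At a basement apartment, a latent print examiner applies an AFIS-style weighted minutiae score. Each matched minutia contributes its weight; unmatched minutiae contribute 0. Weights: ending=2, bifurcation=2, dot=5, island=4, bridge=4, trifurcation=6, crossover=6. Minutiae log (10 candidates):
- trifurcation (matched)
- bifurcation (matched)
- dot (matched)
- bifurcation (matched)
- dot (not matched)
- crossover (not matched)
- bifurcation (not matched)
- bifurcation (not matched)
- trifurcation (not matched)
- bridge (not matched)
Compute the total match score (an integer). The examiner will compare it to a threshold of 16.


Weighted minutiae match score:
  trifurcation: matched, +6 (running total 6)
  bifurcation: matched, +2 (running total 8)
  dot: matched, +5 (running total 13)
  bifurcation: matched, +2 (running total 15)
  dot: not matched, +0
  crossover: not matched, +0
  bifurcation: not matched, +0
  bifurcation: not matched, +0
  trifurcation: not matched, +0
  bridge: not matched, +0
Total score = 15
Threshold = 16; verdict = inconclusive

15


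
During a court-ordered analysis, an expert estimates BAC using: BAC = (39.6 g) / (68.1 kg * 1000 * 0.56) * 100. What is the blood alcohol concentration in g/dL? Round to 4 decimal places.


Applying the Widmark formula:
BAC = (dose_g / (body_wt * 1000 * r)) * 100
Denominator = 68.1 * 1000 * 0.56 = 38136
BAC = (39.6 / 38136) * 100
BAC = 0.1038 g/dL

0.1038


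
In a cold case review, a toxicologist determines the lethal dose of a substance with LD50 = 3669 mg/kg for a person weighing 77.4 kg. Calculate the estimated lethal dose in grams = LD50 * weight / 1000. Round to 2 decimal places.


Lethal dose calculation:
Lethal dose = LD50 * body_weight / 1000
= 3669 * 77.4 / 1000
= 283980.6 / 1000
= 283.98 g

283.98


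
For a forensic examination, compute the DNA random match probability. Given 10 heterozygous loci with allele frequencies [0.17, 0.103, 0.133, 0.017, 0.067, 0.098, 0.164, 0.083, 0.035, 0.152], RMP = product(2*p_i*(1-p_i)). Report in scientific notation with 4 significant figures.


Computing RMP for 10 loci:
Locus 1: 2 * 0.17 * 0.83 = 0.2822
Locus 2: 2 * 0.103 * 0.897 = 0.184782
Locus 3: 2 * 0.133 * 0.867 = 0.230622
Locus 4: 2 * 0.017 * 0.983 = 0.033422
Locus 5: 2 * 0.067 * 0.933 = 0.125022
Locus 6: 2 * 0.098 * 0.902 = 0.176792
Locus 7: 2 * 0.164 * 0.836 = 0.274208
Locus 8: 2 * 0.083 * 0.917 = 0.152222
Locus 9: 2 * 0.035 * 0.965 = 0.06755
Locus 10: 2 * 0.152 * 0.848 = 0.257792
RMP = 6.457e-09

6.457e-09


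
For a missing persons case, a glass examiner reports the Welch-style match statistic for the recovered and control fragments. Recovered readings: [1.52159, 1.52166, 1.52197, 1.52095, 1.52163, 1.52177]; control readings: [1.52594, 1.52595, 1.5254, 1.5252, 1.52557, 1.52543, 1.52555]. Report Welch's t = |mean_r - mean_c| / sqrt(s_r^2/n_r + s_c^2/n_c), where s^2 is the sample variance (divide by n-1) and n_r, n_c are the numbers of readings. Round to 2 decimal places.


Welch's t-criterion for glass RI comparison:
Recovered mean = sum / n_r = 9.12957 / 6 = 1.521595
Control mean = sum / n_c = 10.67904 / 7 = 1.5255771
Recovered sample variance s_r^2 = 1.1855e-07
Control sample variance s_c^2 = 7.77905e-08
Welch SE (unpooled) = sqrt(s_r^2/n_r + s_c^2/n_c) = sqrt(1.97583e-08 + 1.11129e-08) = sqrt(3.08712e-08) = 0.000175702
|mean_r - mean_c| = 0.00398214
t = 0.00398214 / 0.000175702 = 22.66

22.66


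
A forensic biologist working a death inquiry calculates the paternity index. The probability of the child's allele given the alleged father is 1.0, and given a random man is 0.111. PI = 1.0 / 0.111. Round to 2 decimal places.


Paternity Index calculation:
PI = P(allele|father) / P(allele|random)
PI = 1.0 / 0.111
PI = 9.01

9.01


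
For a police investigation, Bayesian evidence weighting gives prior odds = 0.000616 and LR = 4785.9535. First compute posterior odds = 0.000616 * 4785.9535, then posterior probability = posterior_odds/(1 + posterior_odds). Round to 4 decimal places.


Bayesian evidence evaluation:
Posterior odds = prior_odds * LR = 0.000616 * 4785.9535 = 2.948147
Posterior probability = posterior_odds / (1 + posterior_odds)
= 2.948147 / (1 + 2.948147)
= 2.948147 / 3.948147
= 0.7467

0.7467


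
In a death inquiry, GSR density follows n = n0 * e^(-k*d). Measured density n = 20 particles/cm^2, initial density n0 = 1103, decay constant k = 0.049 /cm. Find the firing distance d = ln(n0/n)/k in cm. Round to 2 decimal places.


GSR distance calculation:
n0/n = 1103 / 20 = 55.15
ln(n0/n) = 4.010057
d = 4.010057 / 0.049 = 81.84 cm

81.84


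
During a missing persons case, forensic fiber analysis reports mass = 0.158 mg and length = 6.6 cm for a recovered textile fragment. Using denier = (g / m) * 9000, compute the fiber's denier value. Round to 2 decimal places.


Denier calculation:
Mass in grams = 0.158 mg / 1000 = 0.000158 g
Length in meters = 6.6 cm / 100 = 0.066 m
Linear density = mass / length = 0.000158 / 0.066 = 0.00239394 g/m
Denier = (g/m) * 9000 = 0.00239394 * 9000 = 21.55

21.55


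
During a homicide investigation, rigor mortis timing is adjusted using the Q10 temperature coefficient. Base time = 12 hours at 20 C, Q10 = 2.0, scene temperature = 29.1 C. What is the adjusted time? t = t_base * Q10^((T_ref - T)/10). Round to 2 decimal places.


Rigor mortis time adjustment:
Exponent = (T_ref - T_actual) / 10 = (20 - 29.1) / 10 = -0.91
Q10 factor = 2.0^-0.91 = 0.53219
t_adjusted = 12 * 0.53219 = 6.39 hours

6.39


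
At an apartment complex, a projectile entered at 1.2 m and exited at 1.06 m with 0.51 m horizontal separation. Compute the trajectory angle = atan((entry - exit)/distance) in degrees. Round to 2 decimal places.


Bullet trajectory angle:
Height difference = 1.2 - 1.06 = 0.14 m
angle = atan(0.14 / 0.51)
angle = atan(0.27451)
angle = 15.35 degrees

15.35


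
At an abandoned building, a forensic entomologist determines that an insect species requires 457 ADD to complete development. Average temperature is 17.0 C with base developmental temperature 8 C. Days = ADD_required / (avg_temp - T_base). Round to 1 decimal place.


Insect development time:
Effective temperature = avg_temp - T_base = 17.0 - 8 = 9.0 C
Days = ADD / effective_temp = 457 / 9.0 = 50.8 days

50.8


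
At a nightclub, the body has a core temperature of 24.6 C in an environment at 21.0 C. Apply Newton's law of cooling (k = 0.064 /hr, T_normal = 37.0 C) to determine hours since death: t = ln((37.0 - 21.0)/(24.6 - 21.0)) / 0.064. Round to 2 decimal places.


Using Newton's law of cooling:
t = ln((T_normal - T_ambient) / (T_body - T_ambient)) / k
T_normal - T_ambient = 16.0
T_body - T_ambient = 3.6
Ratio = 4.444444
ln(ratio) = 1.491655
t = 1.491655 / 0.064 = 23.31 hours

23.31


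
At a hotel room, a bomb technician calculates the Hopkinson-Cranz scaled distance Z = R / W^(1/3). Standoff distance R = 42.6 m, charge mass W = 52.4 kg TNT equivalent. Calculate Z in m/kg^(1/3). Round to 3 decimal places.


Scaled distance calculation:
W^(1/3) = 52.4^(1/3) = 3.742057
Z = R / W^(1/3) = 42.6 / 3.742057
Z = 11.384 m/kg^(1/3)

11.384


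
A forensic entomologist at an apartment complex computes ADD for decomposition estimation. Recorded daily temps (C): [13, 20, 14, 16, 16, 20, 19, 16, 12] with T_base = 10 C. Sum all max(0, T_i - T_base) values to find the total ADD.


Computing ADD day by day:
Day 1: max(0, 13 - 10) = 3
Day 2: max(0, 20 - 10) = 10
Day 3: max(0, 14 - 10) = 4
Day 4: max(0, 16 - 10) = 6
Day 5: max(0, 16 - 10) = 6
Day 6: max(0, 20 - 10) = 10
Day 7: max(0, 19 - 10) = 9
Day 8: max(0, 16 - 10) = 6
Day 9: max(0, 12 - 10) = 2
Total ADD = 56

56


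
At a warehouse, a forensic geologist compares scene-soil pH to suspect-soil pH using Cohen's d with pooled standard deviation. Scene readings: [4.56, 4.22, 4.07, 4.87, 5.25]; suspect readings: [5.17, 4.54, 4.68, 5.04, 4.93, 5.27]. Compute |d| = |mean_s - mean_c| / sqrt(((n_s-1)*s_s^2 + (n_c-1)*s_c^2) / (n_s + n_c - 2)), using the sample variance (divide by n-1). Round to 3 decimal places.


Pooled-variance Cohen's d for soil pH comparison:
Scene mean = 22.97 / 5 = 4.594
Suspect mean = 29.63 / 6 = 4.938333
Scene sample variance s_s^2 = 0.23053
Suspect sample variance s_c^2 = 0.079897
Pooled variance = ((n_s-1)*s_s^2 + (n_c-1)*s_c^2) / (n_s + n_c - 2) = 0.146845
Pooled SD = sqrt(0.146845) = 0.383204
Mean difference = -0.344333
|d| = |-0.344333| / 0.383204 = 0.899

0.899


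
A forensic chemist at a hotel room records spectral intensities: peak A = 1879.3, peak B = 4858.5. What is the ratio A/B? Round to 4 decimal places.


Spectral peak ratio:
Peak A = 1879.3 counts
Peak B = 4858.5 counts
Ratio = 1879.3 / 4858.5 = 0.3868

0.3868


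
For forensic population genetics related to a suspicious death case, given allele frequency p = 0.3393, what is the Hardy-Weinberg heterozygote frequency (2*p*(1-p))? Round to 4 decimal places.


Hardy-Weinberg heterozygote frequency:
q = 1 - p = 1 - 0.3393 = 0.6607
2pq = 2 * 0.3393 * 0.6607 = 0.4484

0.4484


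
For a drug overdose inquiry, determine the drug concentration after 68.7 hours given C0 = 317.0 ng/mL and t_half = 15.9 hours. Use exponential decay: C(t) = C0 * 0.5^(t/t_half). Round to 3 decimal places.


Drug concentration decay:
Number of half-lives = t / t_half = 68.7 / 15.9 = 4.320755
Decay factor = 0.5^4.320755 = 0.05004067
C(t) = 317.0 * 0.05004067 = 15.863 ng/mL

15.863


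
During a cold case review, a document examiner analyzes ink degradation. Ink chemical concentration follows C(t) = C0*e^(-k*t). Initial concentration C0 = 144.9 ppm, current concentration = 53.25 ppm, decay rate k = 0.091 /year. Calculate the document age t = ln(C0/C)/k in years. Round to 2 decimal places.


Document age estimation:
C0/C = 144.9 / 53.25 = 2.721127
ln(C0/C) = 1.001046
t = 1.001046 / 0.091 = 11.00 years

11.00


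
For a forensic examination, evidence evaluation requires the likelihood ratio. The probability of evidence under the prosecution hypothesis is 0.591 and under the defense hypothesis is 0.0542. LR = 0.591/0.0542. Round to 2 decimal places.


Likelihood ratio calculation:
LR = P(E|Hp) / P(E|Hd)
LR = 0.591 / 0.0542
LR = 10.90

10.90


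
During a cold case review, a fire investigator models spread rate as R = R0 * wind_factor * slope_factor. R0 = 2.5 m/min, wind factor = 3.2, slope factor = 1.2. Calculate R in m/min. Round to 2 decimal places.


Fire spread rate calculation:
R = R0 * wind_factor * slope_factor
= 2.5 * 3.2 * 1.2
= 8 * 1.2
= 9.60 m/min

9.60


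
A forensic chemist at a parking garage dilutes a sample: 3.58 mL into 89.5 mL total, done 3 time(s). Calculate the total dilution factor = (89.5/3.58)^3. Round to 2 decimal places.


Dilution factor calculation:
Single dilution = V_total / V_sample = 89.5 / 3.58 ≈ 25
Number of dilutions = 3
Total DF = (89.5 / 3.58)^3 (full precision, rounded at the end) = 15625.00

15625.00


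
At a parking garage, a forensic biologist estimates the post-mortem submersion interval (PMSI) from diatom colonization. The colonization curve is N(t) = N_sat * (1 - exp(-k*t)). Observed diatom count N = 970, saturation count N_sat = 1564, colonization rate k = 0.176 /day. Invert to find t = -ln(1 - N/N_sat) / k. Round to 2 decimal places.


PMSI from diatom colonization curve:
N / N_sat = 970 / 1564 = 0.620205
1 - N/N_sat = 0.379795
ln(1 - N/N_sat) = -0.968124
t = -ln(1 - N/N_sat) / k = -(-0.968124) / 0.176 = 5.50 days

5.50


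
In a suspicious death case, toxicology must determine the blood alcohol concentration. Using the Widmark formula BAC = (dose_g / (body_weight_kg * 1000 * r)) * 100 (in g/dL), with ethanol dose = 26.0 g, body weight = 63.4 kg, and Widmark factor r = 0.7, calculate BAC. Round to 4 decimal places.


Applying the Widmark formula:
BAC = (dose_g / (body_wt * 1000 * r)) * 100
Denominator = 63.4 * 1000 * 0.7 = 44380
BAC = (26.0 / 44380) * 100
BAC = 0.0586 g/dL

0.0586


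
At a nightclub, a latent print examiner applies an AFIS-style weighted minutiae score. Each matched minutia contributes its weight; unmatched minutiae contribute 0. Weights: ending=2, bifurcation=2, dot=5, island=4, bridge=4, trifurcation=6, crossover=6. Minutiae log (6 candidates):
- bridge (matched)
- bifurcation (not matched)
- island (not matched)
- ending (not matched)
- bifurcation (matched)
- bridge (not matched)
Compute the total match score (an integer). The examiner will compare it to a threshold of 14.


Weighted minutiae match score:
  bridge: matched, +4 (running total 4)
  bifurcation: not matched, +0
  island: not matched, +0
  ending: not matched, +0
  bifurcation: matched, +2 (running total 6)
  bridge: not matched, +0
Total score = 6
Threshold = 14; verdict = inconclusive

6


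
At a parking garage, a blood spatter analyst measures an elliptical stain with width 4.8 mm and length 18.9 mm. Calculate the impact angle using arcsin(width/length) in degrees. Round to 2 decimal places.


Blood spatter impact angle calculation:
width / length = 4.8 / 18.9 = 0.253968
angle = arcsin(0.253968)
angle = 14.71 degrees

14.71


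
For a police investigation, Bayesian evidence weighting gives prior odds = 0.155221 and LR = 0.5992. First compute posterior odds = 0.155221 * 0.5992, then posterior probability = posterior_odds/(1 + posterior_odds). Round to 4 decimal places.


Bayesian evidence evaluation:
Posterior odds = prior_odds * LR = 0.155221 * 0.5992 = 0.09300842
Posterior probability = posterior_odds / (1 + posterior_odds)
= 0.09300842 / (1 + 0.09300842)
= 0.09300842 / 1.09300842
= 0.0851

0.0851


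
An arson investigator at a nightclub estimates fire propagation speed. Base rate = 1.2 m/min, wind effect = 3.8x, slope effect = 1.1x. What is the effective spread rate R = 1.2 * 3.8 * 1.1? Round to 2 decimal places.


Fire spread rate calculation:
R = R0 * wind_factor * slope_factor
= 1.2 * 3.8 * 1.1
= 4.56 * 1.1
= 5.02 m/min

5.02


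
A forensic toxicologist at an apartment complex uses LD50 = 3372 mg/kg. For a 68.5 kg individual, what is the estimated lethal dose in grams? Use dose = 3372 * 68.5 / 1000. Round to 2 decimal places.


Lethal dose calculation:
Lethal dose = LD50 * body_weight / 1000
= 3372 * 68.5 / 1000
= 230982 / 1000
= 230.98 g

230.98


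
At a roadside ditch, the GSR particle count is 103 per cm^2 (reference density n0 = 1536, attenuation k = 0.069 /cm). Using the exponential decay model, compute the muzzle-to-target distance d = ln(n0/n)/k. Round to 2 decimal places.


GSR distance calculation:
n0/n = 1536 / 103 = 14.912621
ln(n0/n) = 2.702208
d = 2.702208 / 0.069 = 39.16 cm

39.16


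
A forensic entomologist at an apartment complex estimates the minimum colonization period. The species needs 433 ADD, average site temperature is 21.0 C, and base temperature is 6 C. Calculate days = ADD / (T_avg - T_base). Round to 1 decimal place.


Insect development time:
Effective temperature = avg_temp - T_base = 21.0 - 6 = 15.0 C
Days = ADD / effective_temp = 433 / 15.0 = 28.9 days

28.9


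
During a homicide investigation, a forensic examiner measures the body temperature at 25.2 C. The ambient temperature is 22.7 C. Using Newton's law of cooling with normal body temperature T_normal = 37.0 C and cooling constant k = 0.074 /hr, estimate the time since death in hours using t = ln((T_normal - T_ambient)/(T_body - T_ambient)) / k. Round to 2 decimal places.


Using Newton's law of cooling:
t = ln((T_normal - T_ambient) / (T_body - T_ambient)) / k
T_normal - T_ambient = 14.3
T_body - T_ambient = 2.5
Ratio = 5.72
ln(ratio) = 1.743969
t = 1.743969 / 0.074 = 23.57 hours

23.57


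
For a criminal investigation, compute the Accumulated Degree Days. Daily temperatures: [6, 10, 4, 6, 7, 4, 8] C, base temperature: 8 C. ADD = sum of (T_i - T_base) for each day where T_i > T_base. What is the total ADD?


Computing ADD day by day:
Day 1: max(0, 6 - 8) = 0
Day 2: max(0, 10 - 8) = 2
Day 3: max(0, 4 - 8) = 0
Day 4: max(0, 6 - 8) = 0
Day 5: max(0, 7 - 8) = 0
Day 6: max(0, 4 - 8) = 0
Day 7: max(0, 8 - 8) = 0
Total ADD = 2

2


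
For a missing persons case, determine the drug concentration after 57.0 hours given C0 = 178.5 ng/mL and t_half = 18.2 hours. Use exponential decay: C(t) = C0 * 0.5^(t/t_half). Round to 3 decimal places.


Drug concentration decay:
Number of half-lives = t / t_half = 57.0 / 18.2 = 3.131868
Decay factor = 0.5^3.131868 = 0.11408112
C(t) = 178.5 * 0.11408112 = 20.363 ng/mL

20.363


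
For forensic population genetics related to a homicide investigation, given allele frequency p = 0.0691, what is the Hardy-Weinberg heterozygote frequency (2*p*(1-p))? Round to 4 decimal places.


Hardy-Weinberg heterozygote frequency:
q = 1 - p = 1 - 0.0691 = 0.9309
2pq = 2 * 0.0691 * 0.9309 = 0.1287

0.1287


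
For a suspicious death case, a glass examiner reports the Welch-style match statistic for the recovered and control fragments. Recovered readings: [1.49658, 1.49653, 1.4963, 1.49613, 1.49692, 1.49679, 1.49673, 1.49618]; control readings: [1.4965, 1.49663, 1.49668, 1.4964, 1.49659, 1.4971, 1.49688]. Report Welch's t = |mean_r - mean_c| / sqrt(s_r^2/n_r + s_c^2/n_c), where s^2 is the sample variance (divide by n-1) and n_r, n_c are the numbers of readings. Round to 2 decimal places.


Welch's t-criterion for glass RI comparison:
Recovered mean = sum / n_r = 11.97216 / 8 = 1.49652
Control mean = sum / n_c = 10.47678 / 7 = 1.4966829
Recovered sample variance s_r^2 = 8.52571e-08
Control sample variance s_c^2 = 5.62905e-08
Welch SE (unpooled) = sqrt(s_r^2/n_r + s_c^2/n_c) = sqrt(1.06571e-08 + 8.0415e-09) = sqrt(1.86986e-08) = 0.000136743
|mean_r - mean_c| = 0.000162857
t = 0.000162857 / 0.000136743 = 1.19

1.19


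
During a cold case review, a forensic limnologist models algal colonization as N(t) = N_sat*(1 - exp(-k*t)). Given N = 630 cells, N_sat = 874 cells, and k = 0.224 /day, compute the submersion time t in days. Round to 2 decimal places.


PMSI from diatom colonization curve:
N / N_sat = 630 / 874 = 0.720824
1 - N/N_sat = 0.279176
ln(1 - N/N_sat) = -1.275913
t = -ln(1 - N/N_sat) / k = -(-1.275913) / 0.224 = 5.70 days

5.70


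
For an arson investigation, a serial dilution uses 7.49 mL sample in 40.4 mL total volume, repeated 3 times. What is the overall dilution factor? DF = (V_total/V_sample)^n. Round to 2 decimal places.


Dilution factor calculation:
Single dilution = V_total / V_sample = 40.4 / 7.49 ≈ 5.393858
Number of dilutions = 3
Total DF = (40.4 / 7.49)^3 (full precision, rounded at the end) = 156.93

156.93


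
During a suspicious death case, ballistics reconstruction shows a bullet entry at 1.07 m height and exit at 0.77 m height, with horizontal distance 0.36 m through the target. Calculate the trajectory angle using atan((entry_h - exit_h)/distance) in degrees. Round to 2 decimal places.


Bullet trajectory angle:
Height difference = 1.07 - 0.77 = 0.3 m
angle = atan(0.3 / 0.36)
angle = atan(0.833333)
angle = 39.81 degrees

39.81


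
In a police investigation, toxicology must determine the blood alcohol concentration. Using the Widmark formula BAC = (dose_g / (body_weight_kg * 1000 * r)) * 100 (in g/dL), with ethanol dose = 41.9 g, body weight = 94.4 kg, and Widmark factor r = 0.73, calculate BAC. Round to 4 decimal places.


Applying the Widmark formula:
BAC = (dose_g / (body_wt * 1000 * r)) * 100
Denominator = 94.4 * 1000 * 0.73 = 68912
BAC = (41.9 / 68912) * 100
BAC = 0.0608 g/dL

0.0608


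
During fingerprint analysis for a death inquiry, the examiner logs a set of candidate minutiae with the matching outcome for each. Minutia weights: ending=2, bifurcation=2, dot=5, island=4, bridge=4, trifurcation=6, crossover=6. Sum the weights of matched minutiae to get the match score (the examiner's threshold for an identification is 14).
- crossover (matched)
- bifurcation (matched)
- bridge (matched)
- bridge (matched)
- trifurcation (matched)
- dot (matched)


Weighted minutiae match score:
  crossover: matched, +6 (running total 6)
  bifurcation: matched, +2 (running total 8)
  bridge: matched, +4 (running total 12)
  bridge: matched, +4 (running total 16)
  trifurcation: matched, +6 (running total 22)
  dot: matched, +5 (running total 27)
Total score = 27
Threshold = 14; verdict = identification

27


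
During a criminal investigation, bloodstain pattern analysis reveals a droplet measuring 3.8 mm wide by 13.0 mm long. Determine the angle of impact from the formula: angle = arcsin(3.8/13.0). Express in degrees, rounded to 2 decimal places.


Blood spatter impact angle calculation:
width / length = 3.8 / 13.0 = 0.292308
angle = arcsin(0.292308)
angle = 17.00 degrees

17.00


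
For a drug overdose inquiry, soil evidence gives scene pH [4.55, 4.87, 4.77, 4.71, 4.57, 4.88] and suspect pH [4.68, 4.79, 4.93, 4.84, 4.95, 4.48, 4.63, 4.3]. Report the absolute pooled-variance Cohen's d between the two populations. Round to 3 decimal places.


Pooled-variance Cohen's d for soil pH comparison:
Scene mean = 28.35 / 6 = 4.725
Suspect mean = 37.6 / 8 = 4.7
Scene sample variance s_s^2 = 0.02039
Suspect sample variance s_c^2 = 0.050971
Pooled variance = ((n_s-1)*s_s^2 + (n_c-1)*s_c^2) / (n_s + n_c - 2) = 0.038229
Pooled SD = sqrt(0.038229) = 0.195522
Mean difference = 0.025
|d| = |0.025| / 0.195522 = 0.128

0.128


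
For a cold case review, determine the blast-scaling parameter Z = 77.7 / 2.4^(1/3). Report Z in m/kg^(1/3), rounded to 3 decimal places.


Scaled distance calculation:
W^(1/3) = 2.4^(1/3) = 1.338866
Z = R / W^(1/3) = 77.7 / 1.338866
Z = 58.034 m/kg^(1/3)

58.034


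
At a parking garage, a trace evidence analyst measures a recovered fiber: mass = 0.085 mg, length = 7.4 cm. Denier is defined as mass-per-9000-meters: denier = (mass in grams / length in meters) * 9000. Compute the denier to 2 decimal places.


Denier calculation:
Mass in grams = 0.085 mg / 1000 = 0.000085 g
Length in meters = 7.4 cm / 100 = 0.074 m
Linear density = mass / length = 0.000085 / 0.074 = 0.00114865 g/m
Denier = (g/m) * 9000 = 0.00114865 * 9000 = 10.34

10.34


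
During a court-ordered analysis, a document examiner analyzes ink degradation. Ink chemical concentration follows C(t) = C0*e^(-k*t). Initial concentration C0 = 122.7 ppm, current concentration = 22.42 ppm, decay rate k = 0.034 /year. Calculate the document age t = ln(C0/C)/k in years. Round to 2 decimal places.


Document age estimation:
C0/C = 122.7 / 22.42 = 5.472792
ln(C0/C) = 1.699789
t = 1.699789 / 0.034 = 49.99 years

49.99


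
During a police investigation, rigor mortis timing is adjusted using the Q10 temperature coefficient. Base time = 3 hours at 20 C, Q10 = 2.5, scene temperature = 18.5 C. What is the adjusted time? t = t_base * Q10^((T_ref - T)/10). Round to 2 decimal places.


Rigor mortis time adjustment:
Exponent = (T_ref - T_actual) / 10 = (20 - 18.5) / 10 = 0.15
Q10 factor = 2.5^0.15 = 1.14734
t_adjusted = 3 * 1.14734 = 3.44 hours

3.44


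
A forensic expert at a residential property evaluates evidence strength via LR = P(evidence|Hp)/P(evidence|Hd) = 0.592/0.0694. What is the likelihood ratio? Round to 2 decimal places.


Likelihood ratio calculation:
LR = P(E|Hp) / P(E|Hd)
LR = 0.592 / 0.0694
LR = 8.53

8.53


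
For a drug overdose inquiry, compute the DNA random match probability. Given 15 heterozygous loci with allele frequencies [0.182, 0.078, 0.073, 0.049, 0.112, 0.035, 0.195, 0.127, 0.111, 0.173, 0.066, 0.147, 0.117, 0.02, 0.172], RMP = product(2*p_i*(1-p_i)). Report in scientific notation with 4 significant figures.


Computing RMP for 15 loci:
Locus 1: 2 * 0.182 * 0.818 = 0.297752
Locus 2: 2 * 0.078 * 0.922 = 0.143832
Locus 3: 2 * 0.073 * 0.927 = 0.135342
Locus 4: 2 * 0.049 * 0.951 = 0.093198
Locus 5: 2 * 0.112 * 0.888 = 0.198912
Locus 6: 2 * 0.035 * 0.965 = 0.06755
Locus 7: 2 * 0.195 * 0.805 = 0.31395
Locus 8: 2 * 0.127 * 0.873 = 0.221742
Locus 9: 2 * 0.111 * 0.889 = 0.197358
Locus 10: 2 * 0.173 * 0.827 = 0.286142
Locus 11: 2 * 0.066 * 0.934 = 0.123288
Locus 12: 2 * 0.147 * 0.853 = 0.250782
Locus 13: 2 * 0.117 * 0.883 = 0.206622
Locus 14: 2 * 0.02 * 0.98 = 0.0392
Locus 15: 2 * 0.172 * 0.828 = 0.284832
RMP = 2.035e-12

2.035e-12


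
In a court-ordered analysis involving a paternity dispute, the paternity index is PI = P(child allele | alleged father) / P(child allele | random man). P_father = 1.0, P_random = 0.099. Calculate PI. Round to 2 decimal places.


Paternity Index calculation:
PI = P(allele|father) / P(allele|random)
PI = 1.0 / 0.099
PI = 10.10

10.10


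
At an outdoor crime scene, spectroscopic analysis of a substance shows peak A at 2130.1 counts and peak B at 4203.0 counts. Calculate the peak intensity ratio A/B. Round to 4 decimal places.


Spectral peak ratio:
Peak A = 2130.1 counts
Peak B = 4203.0 counts
Ratio = 2130.1 / 4203.0 = 0.5068

0.5068


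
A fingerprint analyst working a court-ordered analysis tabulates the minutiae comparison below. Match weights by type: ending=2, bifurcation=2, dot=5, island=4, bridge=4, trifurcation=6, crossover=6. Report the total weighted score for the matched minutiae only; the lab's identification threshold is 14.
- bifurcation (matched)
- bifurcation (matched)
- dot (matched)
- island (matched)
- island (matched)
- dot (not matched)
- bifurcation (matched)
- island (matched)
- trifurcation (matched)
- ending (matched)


Weighted minutiae match score:
  bifurcation: matched, +2 (running total 2)
  bifurcation: matched, +2 (running total 4)
  dot: matched, +5 (running total 9)
  island: matched, +4 (running total 13)
  island: matched, +4 (running total 17)
  dot: not matched, +0
  bifurcation: matched, +2 (running total 19)
  island: matched, +4 (running total 23)
  trifurcation: matched, +6 (running total 29)
  ending: matched, +2 (running total 31)
Total score = 31
Threshold = 14; verdict = identification

31


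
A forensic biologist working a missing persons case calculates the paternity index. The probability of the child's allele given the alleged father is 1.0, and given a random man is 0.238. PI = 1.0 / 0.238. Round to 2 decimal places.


Paternity Index calculation:
PI = P(allele|father) / P(allele|random)
PI = 1.0 / 0.238
PI = 4.20

4.20


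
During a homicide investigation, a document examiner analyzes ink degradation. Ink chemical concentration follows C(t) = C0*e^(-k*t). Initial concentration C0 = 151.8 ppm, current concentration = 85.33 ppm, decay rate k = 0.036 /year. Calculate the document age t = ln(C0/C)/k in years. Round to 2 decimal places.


Document age estimation:
C0/C = 151.8 / 85.33 = 1.778976
ln(C0/C) = 0.576038
t = 0.576038 / 0.036 = 16.00 years

16.00


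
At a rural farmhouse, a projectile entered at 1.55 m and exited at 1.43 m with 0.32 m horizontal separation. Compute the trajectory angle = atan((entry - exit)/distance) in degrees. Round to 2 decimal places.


Bullet trajectory angle:
Height difference = 1.55 - 1.43 = 0.12 m
angle = atan(0.12 / 0.32)
angle = atan(0.375)
angle = 20.56 degrees

20.56


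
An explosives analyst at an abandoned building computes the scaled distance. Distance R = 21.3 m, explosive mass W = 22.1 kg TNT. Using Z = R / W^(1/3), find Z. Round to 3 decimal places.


Scaled distance calculation:
W^(1/3) = 22.1^(1/3) = 2.806278
Z = R / W^(1/3) = 21.3 / 2.806278
Z = 7.590 m/kg^(1/3)

7.590


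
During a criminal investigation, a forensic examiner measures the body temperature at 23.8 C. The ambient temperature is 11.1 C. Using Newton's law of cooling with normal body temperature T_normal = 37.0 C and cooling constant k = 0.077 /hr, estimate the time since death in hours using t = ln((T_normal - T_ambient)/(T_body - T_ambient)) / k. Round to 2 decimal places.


Using Newton's law of cooling:
t = ln((T_normal - T_ambient) / (T_body - T_ambient)) / k
T_normal - T_ambient = 25.9
T_body - T_ambient = 12.7
Ratio = 2.03937
ln(ratio) = 0.712641
t = 0.712641 / 0.077 = 9.26 hours

9.26


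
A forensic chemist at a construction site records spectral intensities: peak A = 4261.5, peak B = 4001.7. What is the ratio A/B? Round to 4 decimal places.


Spectral peak ratio:
Peak A = 4261.5 counts
Peak B = 4001.7 counts
Ratio = 4261.5 / 4001.7 = 1.0649

1.0649


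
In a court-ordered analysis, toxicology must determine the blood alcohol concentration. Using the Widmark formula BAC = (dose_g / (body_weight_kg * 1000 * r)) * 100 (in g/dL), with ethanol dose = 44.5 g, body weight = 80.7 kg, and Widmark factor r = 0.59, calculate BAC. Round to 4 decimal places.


Applying the Widmark formula:
BAC = (dose_g / (body_wt * 1000 * r)) * 100
Denominator = 80.7 * 1000 * 0.59 = 47613
BAC = (44.5 / 47613) * 100
BAC = 0.0935 g/dL

0.0935
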